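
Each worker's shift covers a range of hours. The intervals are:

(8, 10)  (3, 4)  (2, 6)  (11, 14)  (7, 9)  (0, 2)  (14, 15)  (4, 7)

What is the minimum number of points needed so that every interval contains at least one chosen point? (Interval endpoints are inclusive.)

Process intervals by earliest right end; each time one isn't hit yet, stab at its right endpoint.
By right end: [0,2]  [3,4]  [2,6]  [4,7]  [7,9]  [8,10]  [11,14]  [14,15]
[0,2] uncovered → point at 2; [3,4] uncovered → point at 4; [7,9] uncovered → point at 9; [11,14] uncovered → point at 14.
Points: 2, 4, 9, 14 (4 total).

4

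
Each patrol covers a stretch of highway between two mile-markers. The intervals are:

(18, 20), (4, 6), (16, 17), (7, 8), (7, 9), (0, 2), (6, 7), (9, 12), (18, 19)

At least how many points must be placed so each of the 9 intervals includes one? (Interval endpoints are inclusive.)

By right end: [0,2]  [4,6]  [6,7]  [7,8]  [7,9]  [9,12]  [16,17]  [18,19]  [18,20]
[0,2] uncovered → point at 2; [4,6] uncovered → point at 6; [7,8] uncovered → point at 8; [9,12] uncovered → point at 12; [16,17] uncovered → point at 17; [18,19] uncovered → point at 19.
Points: 2, 6, 8, 12, 17, 19 (6 total).

6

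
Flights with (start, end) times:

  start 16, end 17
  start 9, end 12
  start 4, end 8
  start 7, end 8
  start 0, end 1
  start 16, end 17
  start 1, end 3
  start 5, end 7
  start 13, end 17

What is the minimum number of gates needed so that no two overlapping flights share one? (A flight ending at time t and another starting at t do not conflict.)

3

Events (time:±→running): 0:+→1 1:-→0 1:+→1 3:-→0 4:+→1 5:+→2 7:-→1 7:+→2 8:-→1 8:-→0 9:+→1 12:-→0 13:+→1 16:+→2 16:+→3 … peak 3.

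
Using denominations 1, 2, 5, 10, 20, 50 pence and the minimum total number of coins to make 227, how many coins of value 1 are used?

0

227 − 4×50→27 − 1×20→7 − 1×5→2 − 1×2→0
Count of 1: 0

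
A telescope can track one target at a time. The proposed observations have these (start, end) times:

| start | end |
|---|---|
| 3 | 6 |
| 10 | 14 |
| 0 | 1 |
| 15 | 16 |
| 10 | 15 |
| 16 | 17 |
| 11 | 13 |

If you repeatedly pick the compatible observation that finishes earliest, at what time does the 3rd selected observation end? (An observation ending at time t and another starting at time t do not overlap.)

13

Sorted by end: (0,1)  (3,6)  (11,13)  (10,14)  (10,15)  (15,16)  (16,17)
take (0,1); take (3,6); take (11,13); skip (10,14); take (15,16); take (16,17).
Selected: (0,1) (3,6) (11,13) (15,16) (16,17)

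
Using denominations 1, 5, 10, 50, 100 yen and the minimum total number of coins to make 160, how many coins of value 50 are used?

Greedy: take as many of the largest coin as possible, then repeat with the remainder.
160 = 1×100 + 1×50 + 1×10
Count of 50: 1

1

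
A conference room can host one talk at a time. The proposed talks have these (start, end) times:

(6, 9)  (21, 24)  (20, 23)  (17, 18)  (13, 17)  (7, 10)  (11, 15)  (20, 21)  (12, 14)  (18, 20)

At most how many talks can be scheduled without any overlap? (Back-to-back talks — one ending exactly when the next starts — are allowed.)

Order by finish time; keep every interval that doesn't clash with the previous kept one.
By end time: (6,9), (7,10), (12,14), (11,15), (13,17), (17,18), (18,20), (20,21), (20,23), (21,24).
Pick (6,9); next start ≥ 9 → (12,14); next start ≥ 14 → (17,18); next start ≥ 18 → (18,20); next start ≥ 20 → (20,21); next start ≥ 21 → (21,24).
Selected 6 talks.

6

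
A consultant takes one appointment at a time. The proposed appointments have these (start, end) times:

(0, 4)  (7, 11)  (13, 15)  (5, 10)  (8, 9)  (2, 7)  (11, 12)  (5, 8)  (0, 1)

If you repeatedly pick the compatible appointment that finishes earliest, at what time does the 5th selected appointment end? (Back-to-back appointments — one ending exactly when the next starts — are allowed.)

Sort by end time and greedily take each interval whose start is ≥ the last chosen end.
By end time: (0,1), (0,4), (2,7), (5,8), (8,9), (5,10), (7,11), (11,12), (13,15).
Pick (0,1); next start ≥ 1 → (2,7); next start ≥ 7 → (8,9); next start ≥ 9 → (11,12); next start ≥ 12 → (13,15).
Selected: (0,1) (2,7) (8,9) (11,12) (13,15)

15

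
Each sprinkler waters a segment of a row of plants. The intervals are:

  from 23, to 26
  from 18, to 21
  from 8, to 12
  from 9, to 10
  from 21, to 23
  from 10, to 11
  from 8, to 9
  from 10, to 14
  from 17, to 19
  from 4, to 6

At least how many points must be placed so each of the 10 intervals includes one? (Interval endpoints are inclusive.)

5

Sort by right endpoint; whenever an interval is uncovered, place a point at its right end.
Sorted: [4,6] [8,9] [9,10] [10,11] [8,12] [10,14] [17,19] [18,21] [21,23] [23,26]
{[4,6]} hit by 6; {[8,9],[9,10]} hit by 9; {[10,11],[8,12],[10,14]} hit by 11; {[17,19],[18,21]} hit by 19; {[21,23],[23,26]} hit by 23.
Points: 6, 9, 11, 19, 23 (5 total).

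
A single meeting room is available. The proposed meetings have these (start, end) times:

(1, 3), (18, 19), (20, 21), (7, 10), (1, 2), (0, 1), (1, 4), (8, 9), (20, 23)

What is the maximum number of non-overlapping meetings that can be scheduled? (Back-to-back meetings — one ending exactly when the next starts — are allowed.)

Order by finish time; keep every interval that doesn't clash with the previous kept one.
By end time: (0,1), (1,2), (1,3), (1,4), (8,9), (7,10), (18,19), (20,21), (20,23).
Pick (0,1); next start ≥ 1 → (1,2); next start ≥ 2 → (8,9); next start ≥ 9 → (18,19); next start ≥ 19 → (20,21).
Selected 5 meetings.

5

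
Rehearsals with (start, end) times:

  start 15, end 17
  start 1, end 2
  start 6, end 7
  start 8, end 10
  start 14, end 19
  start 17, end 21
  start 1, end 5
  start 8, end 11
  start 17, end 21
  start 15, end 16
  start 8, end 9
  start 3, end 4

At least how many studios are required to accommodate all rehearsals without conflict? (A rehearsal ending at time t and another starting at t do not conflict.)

3

The answer is the maximum number of intervals overlapping at any instant.
starts: [1, 1, 3, 6, 8, 8, 8, 14, 15, 15, 17, 17]
ends:   [2, 4, 5, 7, 9, 10, 11, 16, 17, 19, 21, 21]
s1→1 s1→2 e2→1 s3→2 e4→1 e5→0 s6→1 e7→0 s8→1 s8→2 s8→3  — peak 3.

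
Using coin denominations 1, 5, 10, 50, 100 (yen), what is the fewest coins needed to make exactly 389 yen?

Use the largest denomination that fits, subtract, and repeat.
389 = 3×100 + 1×50 + 3×10 + 1×5 + 4×1
Total coins = 3 + 1 + 3 + 1 + 4 = 12

12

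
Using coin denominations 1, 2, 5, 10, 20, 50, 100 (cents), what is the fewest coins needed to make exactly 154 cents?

4

Use the largest denomination that fits, subtract, and repeat.
154 − 1×100→54 − 1×50→4 − 2×2→0
Total coins = 1 + 1 + 2 = 4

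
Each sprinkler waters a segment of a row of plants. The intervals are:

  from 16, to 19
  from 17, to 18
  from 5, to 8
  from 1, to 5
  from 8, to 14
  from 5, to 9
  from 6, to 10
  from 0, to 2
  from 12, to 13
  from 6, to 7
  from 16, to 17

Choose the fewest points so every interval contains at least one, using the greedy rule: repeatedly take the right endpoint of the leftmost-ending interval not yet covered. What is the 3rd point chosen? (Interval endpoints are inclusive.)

13

Process intervals by earliest right end; each time one isn't hit yet, stab at its right endpoint.
By right end: [0,2]  [1,5]  [6,7]  [5,8]  [5,9]  [6,10]  [12,13]  [8,14]  [16,17]  [17,18]  [16,19]
[0,2] uncovered → point at 2; [6,7] uncovered → point at 7; [12,13] uncovered → point at 13; [16,17] uncovered → point at 17.
Points: 2, 7, 13, 17 (4 total).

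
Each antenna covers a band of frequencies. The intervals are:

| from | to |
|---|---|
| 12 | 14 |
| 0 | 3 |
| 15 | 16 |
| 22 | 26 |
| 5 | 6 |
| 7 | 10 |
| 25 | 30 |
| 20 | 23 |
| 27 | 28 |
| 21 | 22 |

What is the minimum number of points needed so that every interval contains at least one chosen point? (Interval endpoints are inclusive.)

7

By right end: [0,3]  [5,6]  [7,10]  [12,14]  [15,16]  [21,22]  [20,23]  [22,26]  [27,28]  [25,30]
[0,3] uncovered → point at 3; [5,6] uncovered → point at 6; [7,10] uncovered → point at 10; [12,14] uncovered → point at 14; [15,16] uncovered → point at 16; [21,22] uncovered → point at 22; [27,28] uncovered → point at 28.
Points: 3, 6, 10, 14, 16, 22, 28 (7 total).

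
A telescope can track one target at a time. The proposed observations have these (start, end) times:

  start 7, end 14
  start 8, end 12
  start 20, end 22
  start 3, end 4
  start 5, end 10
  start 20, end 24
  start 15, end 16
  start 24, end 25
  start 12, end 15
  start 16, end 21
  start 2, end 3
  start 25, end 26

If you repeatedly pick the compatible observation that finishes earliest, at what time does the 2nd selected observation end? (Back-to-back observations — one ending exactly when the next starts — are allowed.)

By end time: (2,3), (3,4), (5,10), (8,12), (7,14), (12,15), (15,16), (16,21), (20,22), (20,24), (24,25), (25,26).
Pick (2,3); next start ≥ 3 → (3,4); next start ≥ 4 → (5,10); next start ≥ 10 → (12,15); next start ≥ 15 → (15,16); next start ≥ 16 → (16,21); next start ≥ 21 → (24,25); next start ≥ 25 → (25,26).
Selected: (2,3) (3,4) (5,10) (12,15) (15,16) (16,21) (24,25) (25,26)

4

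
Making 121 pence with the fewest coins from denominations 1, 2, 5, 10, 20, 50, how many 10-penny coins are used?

0

121 = 2×50 + 1×20 + 1×1
Count of 10: 0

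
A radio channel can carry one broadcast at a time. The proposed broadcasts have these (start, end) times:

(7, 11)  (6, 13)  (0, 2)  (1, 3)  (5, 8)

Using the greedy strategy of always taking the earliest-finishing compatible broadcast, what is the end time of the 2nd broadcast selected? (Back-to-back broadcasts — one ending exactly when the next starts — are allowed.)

By end time: (0,2), (1,3), (5,8), (7,11), (6,13).
Pick (0,2); next start ≥ 2 → (5,8).
Selected: (0,2) (5,8)

8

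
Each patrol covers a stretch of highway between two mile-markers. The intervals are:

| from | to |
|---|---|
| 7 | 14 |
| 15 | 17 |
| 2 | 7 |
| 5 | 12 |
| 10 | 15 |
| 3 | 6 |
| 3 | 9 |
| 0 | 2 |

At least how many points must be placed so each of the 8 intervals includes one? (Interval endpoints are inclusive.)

4

Sorted: [0,2] [3,6] [2,7] [3,9] [5,12] [7,14] [10,15] [15,17]
{[0,2]} hit by 2; {[3,6],[2,7],[3,9],[5,12]} hit by 6; {[7,14],[10,15]} hit by 14; {[15,17]} hit by 17.
Points: 2, 6, 14, 17 (4 total).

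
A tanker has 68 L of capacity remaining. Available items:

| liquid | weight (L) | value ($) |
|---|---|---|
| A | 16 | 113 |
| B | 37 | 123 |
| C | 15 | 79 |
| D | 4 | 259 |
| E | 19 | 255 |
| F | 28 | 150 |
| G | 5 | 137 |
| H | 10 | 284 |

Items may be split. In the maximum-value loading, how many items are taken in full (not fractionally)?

Sort by value per unit weight and fill in that order.
Ratios (sorted): D 64.75, H 28.40, G 27.40, E 13.42, A 7.06, F 5.36, C 5.27, B 3.32
take D (4 @ 259); take H (10 @ 284); take G (5 @ 137); take E (19 @ 255); take A (16 @ 113); take 14/28 of F → 75.00. Capacity used 68/68.
5 item(s) taken whole; one partial (take 14/28 of F).

5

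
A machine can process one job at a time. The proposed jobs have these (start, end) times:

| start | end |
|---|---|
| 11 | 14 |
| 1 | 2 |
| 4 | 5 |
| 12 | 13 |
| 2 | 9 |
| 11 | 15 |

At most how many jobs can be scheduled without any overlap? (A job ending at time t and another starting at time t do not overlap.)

3

Order by finish time; keep every interval that doesn't clash with the previous kept one.
By end time: (1,2), (4,5), (2,9), (12,13), (11,14), (11,15).
Pick (1,2); next start ≥ 2 → (4,5); next start ≥ 5 → (12,13).
Selected 3 jobs.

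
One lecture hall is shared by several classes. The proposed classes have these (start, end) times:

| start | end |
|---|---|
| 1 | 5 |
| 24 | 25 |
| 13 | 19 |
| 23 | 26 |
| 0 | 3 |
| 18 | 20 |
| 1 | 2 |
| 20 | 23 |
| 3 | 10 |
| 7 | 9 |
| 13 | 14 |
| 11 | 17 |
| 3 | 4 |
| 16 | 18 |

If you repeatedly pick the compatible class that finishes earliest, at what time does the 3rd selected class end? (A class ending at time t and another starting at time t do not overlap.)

9

Greedy by earliest finish: after sorting by end time, pick each interval compatible with the last pick.
By end time: (1,2), (0,3), (3,4), (1,5), (7,9), (3,10), (13,14), (11,17), (16,18), (13,19), (18,20), (20,23), (24,25), (23,26).
Pick (1,2); next start ≥ 2 → (3,4); next start ≥ 4 → (7,9); next start ≥ 9 → (13,14); next start ≥ 14 → (16,18); next start ≥ 18 → (18,20); next start ≥ 20 → (20,23); next start ≥ 23 → (24,25).
Selected: (1,2) (3,4) (7,9) (13,14) (16,18) (18,20) (20,23) (24,25)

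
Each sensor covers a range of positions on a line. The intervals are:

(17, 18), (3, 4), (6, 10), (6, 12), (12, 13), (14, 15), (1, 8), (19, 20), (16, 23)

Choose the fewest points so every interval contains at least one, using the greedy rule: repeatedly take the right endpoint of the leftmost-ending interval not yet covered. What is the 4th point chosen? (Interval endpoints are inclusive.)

15

Sorted: [3,4] [1,8] [6,10] [6,12] [12,13] [14,15] [17,18] [19,20] [16,23]
{[3,4],[1,8]} hit by 4; {[6,10],[6,12]} hit by 10; {[12,13]} hit by 13; {[14,15]} hit by 15; {[17,18]} hit by 18; {[19,20],[16,23]} hit by 20.
Points: 4, 10, 13, 15, 18, 20 (6 total).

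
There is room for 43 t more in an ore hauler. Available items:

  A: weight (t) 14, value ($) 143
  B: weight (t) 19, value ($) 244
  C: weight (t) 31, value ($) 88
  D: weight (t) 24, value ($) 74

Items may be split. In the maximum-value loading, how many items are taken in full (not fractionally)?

2

Ratios (sorted): B 12.84, A 10.21, D 3.08, C 2.84
take B (19 @ 244); take A (14 @ 143); take 10/24 of D → 30.83. Capacity used 43/43.
2 item(s) taken whole; one partial (take 10/24 of D).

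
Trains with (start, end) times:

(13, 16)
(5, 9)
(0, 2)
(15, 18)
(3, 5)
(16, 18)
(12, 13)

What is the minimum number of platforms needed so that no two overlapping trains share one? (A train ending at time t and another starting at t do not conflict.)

Events (time:±→running): 0:+→1 2:-→0 3:+→1 5:-→0 5:+→1 9:-→0 12:+→1 13:-→0 13:+→1 15:+→2 … peak 2.

2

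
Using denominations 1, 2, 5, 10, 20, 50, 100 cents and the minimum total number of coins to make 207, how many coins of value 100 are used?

2

Use the largest denomination that fits, subtract, and repeat.
207 − 2×100→7 − 1×5→2 − 1×2→0
Count of 100: 2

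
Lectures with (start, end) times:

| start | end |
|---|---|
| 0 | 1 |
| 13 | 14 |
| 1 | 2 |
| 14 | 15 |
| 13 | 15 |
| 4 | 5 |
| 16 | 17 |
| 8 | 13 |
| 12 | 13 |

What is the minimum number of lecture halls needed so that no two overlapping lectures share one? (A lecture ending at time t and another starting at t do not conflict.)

2

The answer is the maximum number of intervals overlapping at any instant.
Events (time:±→running): 0:+→1 1:-→0 1:+→1 2:-→0 4:+→1 5:-→0 8:+→1 12:+→2 … peak 2.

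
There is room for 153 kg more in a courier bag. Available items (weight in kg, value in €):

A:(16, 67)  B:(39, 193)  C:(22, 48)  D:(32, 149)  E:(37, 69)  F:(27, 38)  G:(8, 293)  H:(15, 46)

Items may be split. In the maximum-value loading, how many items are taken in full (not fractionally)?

6

Greedy by value/weight ratio, highest first.
Ratios (sorted): G 36.62, B 4.95, D 4.66, A 4.19, H 3.07, C 2.18, E 1.86, F 1.41
take G (8 @ 293); take B (39 @ 193); take D (32 @ 149); take A (16 @ 67); take H (15 @ 46); take C (22 @ 48); take 21/37 of E → 39.16. Capacity used 153/153.
6 item(s) taken whole; one partial (take 21/37 of E).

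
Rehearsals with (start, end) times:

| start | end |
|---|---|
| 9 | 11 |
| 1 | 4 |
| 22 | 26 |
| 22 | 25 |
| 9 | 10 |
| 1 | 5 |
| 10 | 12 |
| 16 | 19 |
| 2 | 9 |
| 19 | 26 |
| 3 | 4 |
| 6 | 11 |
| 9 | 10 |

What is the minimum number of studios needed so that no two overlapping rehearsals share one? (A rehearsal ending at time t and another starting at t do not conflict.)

4

Count concurrent intervals with a sweep; the peak is the room count.
Events (time:±→running): 1:+→1 1:+→2 2:+→3 3:+→4 … peak 4.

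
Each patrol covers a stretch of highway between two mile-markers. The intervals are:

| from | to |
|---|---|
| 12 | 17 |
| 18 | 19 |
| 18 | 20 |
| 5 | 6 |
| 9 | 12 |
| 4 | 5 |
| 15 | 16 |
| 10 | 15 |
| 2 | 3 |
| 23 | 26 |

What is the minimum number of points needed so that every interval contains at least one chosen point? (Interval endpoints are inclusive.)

Process intervals by earliest right end; each time one isn't hit yet, stab at its right endpoint.
Sorted: [2,3] [4,5] [5,6] [9,12] [10,15] [15,16] [12,17] [18,19] [18,20] [23,26]
{[2,3]} hit by 3; {[4,5],[5,6]} hit by 5; {[9,12],[10,15]} hit by 12; {[15,16],[12,17]} hit by 16; {[18,19],[18,20]} hit by 19; {[23,26]} hit by 26.
Points: 3, 5, 12, 16, 19, 26 (6 total).

6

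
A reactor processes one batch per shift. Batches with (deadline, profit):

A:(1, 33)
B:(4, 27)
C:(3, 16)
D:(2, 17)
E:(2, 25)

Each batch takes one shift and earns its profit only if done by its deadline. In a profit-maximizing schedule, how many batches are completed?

Profit order: A=33 B=27 E=25 D=17 C=16
Assign: A→slot 1, B→slot 4, E→slot 2, D skipped, C→slot 3.
Slots: [1:A] [2:E] [3:C] [4:B]
4 of 5 scheduled.

4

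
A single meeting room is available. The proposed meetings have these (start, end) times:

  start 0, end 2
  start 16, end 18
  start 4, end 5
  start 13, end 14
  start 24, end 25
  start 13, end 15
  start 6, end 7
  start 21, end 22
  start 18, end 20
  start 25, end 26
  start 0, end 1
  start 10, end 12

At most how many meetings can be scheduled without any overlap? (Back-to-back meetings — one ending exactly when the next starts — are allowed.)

10

Sort by end time and greedily take each interval whose start is ≥ the last chosen end.
Sorted by end: (0,1)  (0,2)  (4,5)  (6,7)  (10,12)  (13,14)  (13,15)  (16,18)  (18,20)  (21,22)  (24,25)  (25,26)
take (0,1); take (4,5); take (6,7); take (10,12); take (13,14); take (16,18); take (18,20); take (21,22); take (24,25); take (25,26).
Selected 10 meetings.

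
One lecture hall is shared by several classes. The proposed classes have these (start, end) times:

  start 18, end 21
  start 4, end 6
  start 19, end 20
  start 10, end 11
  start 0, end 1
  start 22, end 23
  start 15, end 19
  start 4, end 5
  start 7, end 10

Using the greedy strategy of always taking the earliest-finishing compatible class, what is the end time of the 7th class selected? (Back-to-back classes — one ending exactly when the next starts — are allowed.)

Sort by end time and greedily take each interval whose start is ≥ the last chosen end.
By end time: (0,1), (4,5), (4,6), (7,10), (10,11), (15,19), (19,20), (18,21), (22,23).
Pick (0,1); next start ≥ 1 → (4,5); next start ≥ 5 → (7,10); next start ≥ 10 → (10,11); next start ≥ 11 → (15,19); next start ≥ 19 → (19,20); next start ≥ 20 → (22,23).
Selected: (0,1) (4,5) (7,10) (10,11) (15,19) (19,20) (22,23)

23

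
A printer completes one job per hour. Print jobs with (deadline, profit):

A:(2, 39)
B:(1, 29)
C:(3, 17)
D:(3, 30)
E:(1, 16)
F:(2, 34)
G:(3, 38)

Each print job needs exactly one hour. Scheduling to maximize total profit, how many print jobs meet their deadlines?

3

Profit order: A=39 G=38 F=34 D=30 B=29 C=17 E=16
Assign: A→slot 2, G→slot 3, F→slot 1, D skipped, B skipped, C skipped, E skipped.
Slots: [1:F] [2:A] [3:G]
3 of 7 scheduled.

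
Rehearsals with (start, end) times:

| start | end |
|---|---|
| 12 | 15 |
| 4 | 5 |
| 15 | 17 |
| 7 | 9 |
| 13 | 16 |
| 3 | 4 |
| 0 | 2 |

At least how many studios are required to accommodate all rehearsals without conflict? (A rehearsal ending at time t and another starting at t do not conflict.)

starts: [0, 3, 4, 7, 12, 13, 15]
ends:   [2, 4, 5, 9, 15, 16, 17]
s0→1 e2→0 s3→1 e4→0 s4→1 e5→0 s7→1 e9→0 s12→1 s13→2  — peak 2.

2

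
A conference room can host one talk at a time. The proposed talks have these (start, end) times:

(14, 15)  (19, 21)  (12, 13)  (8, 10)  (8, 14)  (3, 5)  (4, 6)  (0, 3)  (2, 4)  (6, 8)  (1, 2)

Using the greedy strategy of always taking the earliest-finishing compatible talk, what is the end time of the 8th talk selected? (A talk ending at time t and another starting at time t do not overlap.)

21

Order by finish time; keep every interval that doesn't clash with the previous kept one.
By end time: (1,2), (0,3), (2,4), (3,5), (4,6), (6,8), (8,10), (12,13), (8,14), (14,15), (19,21).
Pick (1,2); next start ≥ 2 → (2,4); next start ≥ 4 → (4,6); next start ≥ 6 → (6,8); next start ≥ 8 → (8,10); next start ≥ 10 → (12,13); next start ≥ 13 → (14,15); next start ≥ 15 → (19,21).
Selected: (1,2) (2,4) (4,6) (6,8) (8,10) (12,13) (14,15) (19,21)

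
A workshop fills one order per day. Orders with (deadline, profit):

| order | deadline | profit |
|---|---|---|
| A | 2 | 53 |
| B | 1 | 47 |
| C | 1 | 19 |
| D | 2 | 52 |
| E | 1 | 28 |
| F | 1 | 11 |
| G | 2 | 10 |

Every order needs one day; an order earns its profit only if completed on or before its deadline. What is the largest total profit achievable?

105

Sort by profit descending; place each in the latest free slot ≤ its deadline.
Profit order: A=53 D=52 B=47 E=28 C=19 F=11 G=10
Assign: A→slot 2, D→slot 1, B skipped, E skipped, C skipped, F skipped, G skipped.
Slots: [1:D] [2:A]
Profit = 52 + 53 = 105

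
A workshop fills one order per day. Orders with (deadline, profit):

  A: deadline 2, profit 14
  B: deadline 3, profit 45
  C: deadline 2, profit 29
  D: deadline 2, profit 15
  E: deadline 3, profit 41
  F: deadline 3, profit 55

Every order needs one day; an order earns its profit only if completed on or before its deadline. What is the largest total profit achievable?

141

Sort by profit descending; place each in the latest free slot ≤ its deadline.
By profit: F(d3,55), B(d3,45), E(d3,41), C(d2,29), D(d2,15), A(d2,14)
F→slot 3; B→slot 2; E→slot 1; C skipped; D skipped; A skipped.
Profit = 41 + 45 + 55 = 141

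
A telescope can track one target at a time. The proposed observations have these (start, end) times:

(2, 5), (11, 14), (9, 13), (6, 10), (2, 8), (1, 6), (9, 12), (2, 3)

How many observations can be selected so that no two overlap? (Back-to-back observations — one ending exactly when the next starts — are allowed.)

Sort by end time and greedily take each interval whose start is ≥ the last chosen end.
Sorted by end: (2,3)  (2,5)  (1,6)  (2,8)  (6,10)  (9,12)  (9,13)  (11,14)
take (2,3); skip (2,8); take (6,10); take (11,14).
Selected 3 observations.

3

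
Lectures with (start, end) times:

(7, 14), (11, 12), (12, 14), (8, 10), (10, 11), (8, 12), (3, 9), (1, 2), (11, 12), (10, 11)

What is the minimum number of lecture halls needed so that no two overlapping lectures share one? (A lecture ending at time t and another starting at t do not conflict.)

4

Count concurrent intervals with a sweep; the peak is the room count.
Events (time:±→running): 1:+→1 2:-→0 3:+→1 7:+→2 8:+→3 8:+→4 … peak 4.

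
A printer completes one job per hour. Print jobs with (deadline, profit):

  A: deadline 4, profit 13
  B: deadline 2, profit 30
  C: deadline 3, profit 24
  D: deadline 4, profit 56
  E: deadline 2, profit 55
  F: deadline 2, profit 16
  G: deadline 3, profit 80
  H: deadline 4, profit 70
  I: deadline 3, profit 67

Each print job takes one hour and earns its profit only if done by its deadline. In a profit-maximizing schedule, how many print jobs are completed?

Sort by profit descending; place each in the latest free slot ≤ its deadline.
By profit: G(d3,80), H(d4,70), I(d3,67), D(d4,56), E(d2,55), B(d2,30), C(d3,24), F(d2,16), A(d4,13)
G→slot 3; H→slot 4; I→slot 2; D→slot 1; E skipped; B skipped; C skipped; F skipped; A skipped.
4 of 9 scheduled.

4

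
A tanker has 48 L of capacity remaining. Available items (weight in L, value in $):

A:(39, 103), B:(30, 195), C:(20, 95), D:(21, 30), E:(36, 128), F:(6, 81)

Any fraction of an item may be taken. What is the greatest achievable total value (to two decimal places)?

333.00

Greedy by value/weight ratio, highest first.
Ratios (sorted): F 13.50, B 6.50, C 4.75, E 3.56, A 2.64, D 1.43
take F (6 @ 81); take B (30 @ 195); take 12/20 of C → 57.00. Capacity used 48/48.
Total value = 333.00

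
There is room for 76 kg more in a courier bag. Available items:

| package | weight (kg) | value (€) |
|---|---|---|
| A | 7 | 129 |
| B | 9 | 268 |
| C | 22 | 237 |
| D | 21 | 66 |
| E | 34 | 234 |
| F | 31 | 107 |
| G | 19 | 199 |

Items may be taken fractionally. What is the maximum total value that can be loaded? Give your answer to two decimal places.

963.76

Greedy by value/weight ratio, highest first.
Ratios (sorted): B 29.78, A 18.43, C 10.77, G 10.47, E 6.88, F 3.45, D 3.14
take B (9 @ 268); take A (7 @ 129); take C (22 @ 237); take G (19 @ 199); take 19/34 of E → 130.76. Capacity used 76/76.
Total value = 963.76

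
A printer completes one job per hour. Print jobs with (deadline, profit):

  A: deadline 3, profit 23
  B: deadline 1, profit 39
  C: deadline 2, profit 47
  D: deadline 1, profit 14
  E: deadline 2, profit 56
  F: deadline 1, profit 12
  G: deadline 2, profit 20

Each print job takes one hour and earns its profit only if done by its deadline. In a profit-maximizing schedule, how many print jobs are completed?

3

Sort by profit descending; place each in the latest free slot ≤ its deadline.
By profit: E(d2,56), C(d2,47), B(d1,39), A(d3,23), G(d2,20), D(d1,14), F(d1,12)
E→slot 2; C→slot 1; B skipped; A→slot 3; G skipped; D skipped; F skipped.
3 of 7 scheduled.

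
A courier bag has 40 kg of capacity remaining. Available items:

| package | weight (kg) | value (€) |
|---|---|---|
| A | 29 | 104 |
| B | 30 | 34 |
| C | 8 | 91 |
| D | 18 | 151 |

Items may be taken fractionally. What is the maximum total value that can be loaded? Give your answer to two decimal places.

Sort by value per unit weight and fill in that order.
Order: C (91/8=11.38) > D (151/18=8.39) > A (104/29=3.59) > B (34/30=1.13)
Fill: take C (8 @ 91) → take D (18 @ 151) → take 14/29 of A → 50.21; 40/40 used.
Total value = 292.21

292.21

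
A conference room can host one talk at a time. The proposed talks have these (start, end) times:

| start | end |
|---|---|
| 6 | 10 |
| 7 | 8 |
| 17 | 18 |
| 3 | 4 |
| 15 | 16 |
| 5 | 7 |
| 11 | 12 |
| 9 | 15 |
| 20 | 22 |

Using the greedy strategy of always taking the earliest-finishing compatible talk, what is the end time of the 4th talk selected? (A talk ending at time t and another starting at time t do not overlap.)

Sorted by end: (3,4)  (5,7)  (7,8)  (6,10)  (11,12)  (9,15)  (15,16)  (17,18)  (20,22)
take (3,4); take (5,7); take (7,8); take (11,12); skip (9,15); take (15,16); take (17,18); take (20,22).
Selected: (3,4) (5,7) (7,8) (11,12) (15,16) (17,18) (20,22)

12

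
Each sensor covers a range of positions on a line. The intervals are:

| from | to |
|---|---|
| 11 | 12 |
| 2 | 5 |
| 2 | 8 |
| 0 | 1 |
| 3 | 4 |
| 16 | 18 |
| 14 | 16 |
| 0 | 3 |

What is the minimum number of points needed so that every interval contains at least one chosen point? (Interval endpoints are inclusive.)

4

Sort by right endpoint; whenever an interval is uncovered, place a point at its right end.
By right end: [0,1]  [0,3]  [3,4]  [2,5]  [2,8]  [11,12]  [14,16]  [16,18]
[0,1] uncovered → point at 1; [3,4] uncovered → point at 4; [11,12] uncovered → point at 12; [14,16] uncovered → point at 16.
Points: 1, 4, 12, 16 (4 total).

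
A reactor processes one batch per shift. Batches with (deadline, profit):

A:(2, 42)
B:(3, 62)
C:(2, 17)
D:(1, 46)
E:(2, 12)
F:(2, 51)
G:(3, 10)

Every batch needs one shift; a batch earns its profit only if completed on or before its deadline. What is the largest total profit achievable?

159

Profit order: B=62 F=51 D=46 A=42 C=17 E=12 G=10
Assign: B→slot 3, F→slot 2, D→slot 1, A skipped, C skipped, E skipped, G skipped.
Slots: [1:D] [2:F] [3:B]
Profit = 46 + 51 + 62 = 159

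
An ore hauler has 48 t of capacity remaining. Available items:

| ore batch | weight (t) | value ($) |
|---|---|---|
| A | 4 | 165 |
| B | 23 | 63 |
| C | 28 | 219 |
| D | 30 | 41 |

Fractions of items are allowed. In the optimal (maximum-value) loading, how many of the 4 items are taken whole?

Sort by value per unit weight and fill in that order.
Order: A (165/4=41.25) > C (219/28=7.82) > B (63/23=2.74) > D (41/30=1.37)
Fill: take A (4 @ 165) → take C (28 @ 219) → take 16/23 of B → 43.83; 48/48 used.
2 item(s) taken whole; one partial (take 16/23 of B).

2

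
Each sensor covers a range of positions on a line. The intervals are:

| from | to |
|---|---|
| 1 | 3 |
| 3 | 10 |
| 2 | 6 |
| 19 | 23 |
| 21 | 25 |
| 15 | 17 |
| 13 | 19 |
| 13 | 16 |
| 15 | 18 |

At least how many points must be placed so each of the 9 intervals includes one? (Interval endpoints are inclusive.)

By right end: [1,3]  [2,6]  [3,10]  [13,16]  [15,17]  [15,18]  [13,19]  [19,23]  [21,25]
[1,3] uncovered → point at 3; [13,16] uncovered → point at 16; [19,23] uncovered → point at 23.
Points: 3, 16, 23 (3 total).

3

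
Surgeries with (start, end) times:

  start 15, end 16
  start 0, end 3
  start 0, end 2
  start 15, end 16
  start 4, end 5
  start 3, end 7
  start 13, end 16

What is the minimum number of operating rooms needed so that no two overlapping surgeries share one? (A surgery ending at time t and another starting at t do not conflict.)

Count concurrent intervals with a sweep; the peak is the room count.
Events (time:±→running): 0:+→1 0:+→2 2:-→1 3:-→0 3:+→1 4:+→2 5:-→1 7:-→0 13:+→1 15:+→2 15:+→3 … peak 3.

3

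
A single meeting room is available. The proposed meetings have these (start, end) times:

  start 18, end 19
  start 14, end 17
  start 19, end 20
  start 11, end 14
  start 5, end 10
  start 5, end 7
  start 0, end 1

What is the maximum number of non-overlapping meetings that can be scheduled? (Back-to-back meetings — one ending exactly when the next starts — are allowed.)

6

Greedy by earliest finish: after sorting by end time, pick each interval compatible with the last pick.
Sorted by end: (0,1)  (5,7)  (5,10)  (11,14)  (14,17)  (18,19)  (19,20)
take (0,1); take (5,7); take (11,14); take (14,17); take (18,19); take (19,20).
Selected 6 meetings.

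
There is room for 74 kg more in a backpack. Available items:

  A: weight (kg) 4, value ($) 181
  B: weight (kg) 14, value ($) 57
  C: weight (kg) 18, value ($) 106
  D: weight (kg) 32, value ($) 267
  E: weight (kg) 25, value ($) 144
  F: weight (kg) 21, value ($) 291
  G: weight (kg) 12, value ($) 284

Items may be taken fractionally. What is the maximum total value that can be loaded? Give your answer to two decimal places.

Order: A (181/4=45.25) > G (284/12=23.67) > F (291/21=13.86) > D (267/32=8.34) > C (106/18=5.89) > E (144/25=5.76) > B (57/14=4.07)
Fill: take A (4 @ 181) → take G (12 @ 284) → take F (21 @ 291) → take D (32 @ 267) → take 5/18 of C → 29.44; 74/74 used.
Total value = 1052.44

1052.44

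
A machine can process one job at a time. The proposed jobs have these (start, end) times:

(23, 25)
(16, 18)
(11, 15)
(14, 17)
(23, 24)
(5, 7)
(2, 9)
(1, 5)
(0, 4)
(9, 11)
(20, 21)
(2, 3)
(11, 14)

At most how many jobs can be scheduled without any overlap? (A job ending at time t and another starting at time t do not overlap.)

7

Sort by end time and greedily take each interval whose start is ≥ the last chosen end.
By end time: (2,3), (0,4), (1,5), (5,7), (2,9), (9,11), (11,14), (11,15), (14,17), (16,18), (20,21), (23,24), (23,25).
Pick (2,3); next start ≥ 3 → (5,7); next start ≥ 7 → (9,11); next start ≥ 11 → (11,14); next start ≥ 14 → (14,17); next start ≥ 17 → (20,21); next start ≥ 21 → (23,24).
Selected 7 jobs.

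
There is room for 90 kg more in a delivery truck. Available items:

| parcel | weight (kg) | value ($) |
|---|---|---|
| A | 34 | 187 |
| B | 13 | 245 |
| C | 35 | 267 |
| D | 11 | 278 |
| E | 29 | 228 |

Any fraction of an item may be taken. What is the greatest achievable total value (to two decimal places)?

Ratios (sorted): D 25.27, B 18.85, E 7.86, C 7.63, A 5.50
take D (11 @ 278); take B (13 @ 245); take E (29 @ 228); take C (35 @ 267); take 2/34 of A → 11.00. Capacity used 90/90.
Total value = 1029.00

1029.00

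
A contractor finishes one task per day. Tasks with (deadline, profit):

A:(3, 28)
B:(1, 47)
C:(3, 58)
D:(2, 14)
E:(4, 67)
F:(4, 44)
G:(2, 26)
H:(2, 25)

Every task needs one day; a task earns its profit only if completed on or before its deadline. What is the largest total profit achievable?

216

Take jobs in profit order; each goes to the latest open slot no later than its deadline.
By profit: E(d4,67), C(d3,58), B(d1,47), F(d4,44), A(d3,28), G(d2,26), H(d2,25), D(d2,14)
E→slot 4; C→slot 3; B→slot 1; F→slot 2; A skipped; G skipped; H skipped; D skipped.
Profit = 47 + 44 + 58 + 67 = 216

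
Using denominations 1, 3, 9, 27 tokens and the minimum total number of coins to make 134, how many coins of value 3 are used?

2

134 = 4×27 + 2×9 + 2×3 + 2×1
Count of 3: 2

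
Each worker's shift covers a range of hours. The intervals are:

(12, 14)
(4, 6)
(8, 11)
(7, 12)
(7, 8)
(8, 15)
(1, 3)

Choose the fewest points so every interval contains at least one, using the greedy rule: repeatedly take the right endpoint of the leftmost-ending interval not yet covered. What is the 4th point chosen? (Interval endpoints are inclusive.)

14

By right end: [1,3]  [4,6]  [7,8]  [8,11]  [7,12]  [12,14]  [8,15]
[1,3] uncovered → point at 3; [4,6] uncovered → point at 6; [7,8] uncovered → point at 8; [12,14] uncovered → point at 14.
Points: 3, 6, 8, 14 (4 total).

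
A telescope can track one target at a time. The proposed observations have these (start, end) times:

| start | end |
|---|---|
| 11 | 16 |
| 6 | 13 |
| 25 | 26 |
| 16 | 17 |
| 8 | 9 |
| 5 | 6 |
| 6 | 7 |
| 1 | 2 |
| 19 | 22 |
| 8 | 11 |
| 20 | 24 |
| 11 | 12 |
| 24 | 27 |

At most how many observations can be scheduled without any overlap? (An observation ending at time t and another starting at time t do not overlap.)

8

Greedy by earliest finish: after sorting by end time, pick each interval compatible with the last pick.
By end time: (1,2), (5,6), (6,7), (8,9), (8,11), (11,12), (6,13), (11,16), (16,17), (19,22), (20,24), (25,26), (24,27).
Pick (1,2); next start ≥ 2 → (5,6); next start ≥ 6 → (6,7); next start ≥ 7 → (8,9); next start ≥ 9 → (11,12); next start ≥ 12 → (16,17); next start ≥ 17 → (19,22); next start ≥ 22 → (25,26).
Selected 8 observations.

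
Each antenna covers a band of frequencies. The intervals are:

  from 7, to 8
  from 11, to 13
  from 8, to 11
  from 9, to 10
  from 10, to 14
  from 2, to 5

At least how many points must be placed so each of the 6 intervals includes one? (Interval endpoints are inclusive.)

Process intervals by earliest right end; each time one isn't hit yet, stab at its right endpoint.
Sorted: [2,5] [7,8] [9,10] [8,11] [11,13] [10,14]
{[2,5]} hit by 5; {[7,8]} hit by 8; {[9,10],[8,11]} hit by 10; {[11,13],[10,14]} hit by 13.
Points: 5, 8, 10, 13 (4 total).

4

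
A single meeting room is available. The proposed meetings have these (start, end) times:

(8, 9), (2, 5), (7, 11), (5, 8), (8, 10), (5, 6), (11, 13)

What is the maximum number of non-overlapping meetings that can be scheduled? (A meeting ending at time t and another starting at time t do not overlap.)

Sort by end time and greedily take each interval whose start is ≥ the last chosen end.
By end time: (2,5), (5,6), (5,8), (8,9), (8,10), (7,11), (11,13).
Pick (2,5); next start ≥ 5 → (5,6); next start ≥ 6 → (8,9); next start ≥ 9 → (11,13).
Selected 4 meetings.

4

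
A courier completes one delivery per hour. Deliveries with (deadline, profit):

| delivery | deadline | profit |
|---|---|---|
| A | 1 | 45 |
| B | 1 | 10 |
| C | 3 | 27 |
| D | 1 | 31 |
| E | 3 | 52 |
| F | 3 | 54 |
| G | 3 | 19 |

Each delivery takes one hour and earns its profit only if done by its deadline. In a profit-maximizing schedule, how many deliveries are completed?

Profit order: F=54 E=52 A=45 D=31 C=27 G=19 B=10
Assign: F→slot 3, E→slot 2, A→slot 1, D skipped, C skipped, G skipped, B skipped.
Slots: [1:A] [2:E] [3:F]
3 of 7 scheduled.

3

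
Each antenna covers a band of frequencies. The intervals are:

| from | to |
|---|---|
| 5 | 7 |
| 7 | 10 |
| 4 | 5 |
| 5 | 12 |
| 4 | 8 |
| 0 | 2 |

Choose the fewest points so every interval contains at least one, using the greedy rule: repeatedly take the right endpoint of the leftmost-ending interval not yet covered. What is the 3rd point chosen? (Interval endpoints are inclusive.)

Process intervals by earliest right end; each time one isn't hit yet, stab at its right endpoint.
Sorted: [0,2] [4,5] [5,7] [4,8] [7,10] [5,12]
{[0,2]} hit by 2; {[4,5],[5,7],[4,8]} hit by 5; {[7,10],[5,12]} hit by 10.
Points: 2, 5, 10 (3 total).

10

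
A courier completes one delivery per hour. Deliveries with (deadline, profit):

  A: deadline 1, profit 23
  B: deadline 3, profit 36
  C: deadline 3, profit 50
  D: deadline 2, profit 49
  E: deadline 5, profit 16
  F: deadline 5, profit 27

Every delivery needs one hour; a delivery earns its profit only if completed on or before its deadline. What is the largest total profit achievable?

178

Take jobs in profit order; each goes to the latest open slot no later than its deadline.
Profit order: C=50 D=49 B=36 F=27 A=23 E=16
Assign: C→slot 3, D→slot 2, B→slot 1, F→slot 5, A skipped, E→slot 4.
Slots: [1:B] [2:D] [3:C] [4:E] [5:F]
Profit = 36 + 49 + 50 + 16 + 27 = 178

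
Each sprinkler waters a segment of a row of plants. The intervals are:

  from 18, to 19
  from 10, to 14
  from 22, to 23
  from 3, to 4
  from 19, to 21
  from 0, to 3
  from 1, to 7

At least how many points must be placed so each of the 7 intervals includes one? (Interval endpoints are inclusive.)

Sorted: [0,3] [3,4] [1,7] [10,14] [18,19] [19,21] [22,23]
{[0,3],[3,4],[1,7]} hit by 3; {[10,14]} hit by 14; {[18,19],[19,21]} hit by 19; {[22,23]} hit by 23.
Points: 3, 14, 19, 23 (4 total).

4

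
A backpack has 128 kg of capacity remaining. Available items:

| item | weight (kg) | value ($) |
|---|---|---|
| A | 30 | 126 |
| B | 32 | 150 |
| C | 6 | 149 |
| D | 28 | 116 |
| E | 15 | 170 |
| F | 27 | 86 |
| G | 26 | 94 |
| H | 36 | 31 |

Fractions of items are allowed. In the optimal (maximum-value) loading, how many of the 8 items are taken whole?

5

Greedy by value/weight ratio, highest first.
Ratios (sorted): C 24.83, E 11.33, B 4.69, A 4.20, D 4.14, G 3.62, F 3.19, H 0.86
take C (6 @ 149); take E (15 @ 170); take B (32 @ 150); take A (30 @ 126); take D (28 @ 116); take 17/26 of G → 61.46. Capacity used 128/128.
5 item(s) taken whole; one partial (take 17/26 of G).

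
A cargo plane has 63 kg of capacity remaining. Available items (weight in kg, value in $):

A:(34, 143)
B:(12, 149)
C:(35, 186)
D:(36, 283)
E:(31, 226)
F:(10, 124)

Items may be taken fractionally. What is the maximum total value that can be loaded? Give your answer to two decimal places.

Sort by value per unit weight and fill in that order.
Ratios (sorted): B 12.42, F 12.40, D 7.86, E 7.29, C 5.31, A 4.21
take B (12 @ 149); take F (10 @ 124); take D (36 @ 283); take 5/31 of E → 36.45. Capacity used 63/63.
Total value = 592.45

592.45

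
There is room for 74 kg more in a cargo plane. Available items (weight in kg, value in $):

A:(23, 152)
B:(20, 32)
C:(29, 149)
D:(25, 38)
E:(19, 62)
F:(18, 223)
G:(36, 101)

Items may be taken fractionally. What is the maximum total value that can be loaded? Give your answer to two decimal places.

537.05

Greedy by value/weight ratio, highest first.
Order: F (223/18=12.39) > A (152/23=6.61) > C (149/29=5.14) > E (62/19=3.26) > G (101/36=2.81) > B (32/20=1.60) > D (38/25=1.52)
Fill: take F (18 @ 223) → take A (23 @ 152) → take C (29 @ 149) → take 4/19 of E → 13.05; 74/74 used.
Total value = 537.05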